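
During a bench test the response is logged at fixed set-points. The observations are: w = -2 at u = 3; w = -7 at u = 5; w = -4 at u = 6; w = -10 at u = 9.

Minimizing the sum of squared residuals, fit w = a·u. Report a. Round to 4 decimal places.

a = -1.0265

The normal system AᵀA·[a]ᵀ = Aᵀw is [[151]]·[a]ᵀ = [-155]ᵀ.
a = (-155)/151 = -1.02649.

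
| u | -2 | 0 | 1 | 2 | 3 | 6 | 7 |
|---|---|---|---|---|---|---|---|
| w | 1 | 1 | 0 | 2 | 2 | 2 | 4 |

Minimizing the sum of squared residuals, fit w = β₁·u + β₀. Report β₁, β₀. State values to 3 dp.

β₁ = 0.306, β₀ = 0.972

Entries of XᵀX: Σu·u = 103, Σu = 17, Σ1 = 7.
Right-hand side: Σu·w = 48, Σw = 12.
Normal equations: [[103, 17]; [17, 7]]·[β₁, β₀]ᵀ = [48, 12]ᵀ.
det = 103·7 − 17² = 432.
β₁ = (48·7 − 17·12)/432 = 11/36; β₀ = (103·12 − 17·48)/432 = 35/36.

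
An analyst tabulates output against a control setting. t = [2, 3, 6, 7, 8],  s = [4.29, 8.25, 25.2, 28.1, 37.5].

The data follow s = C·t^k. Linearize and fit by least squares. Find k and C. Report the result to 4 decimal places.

k = 1.5443, C = 1.4928

Let Y = ln s. Fitting Y = k·ln t + ln C by least squares:
Over the data: Σln t = 7.6089, Σ(ln t)² = 13.0084, Σln s = 13.7535, Σln t·ln s = 23.1372.
Normal system: [[13.0084, 7.6089]; [7.6089, 5]]·[k, ln C]ᵀ = [23.1372, 13.7535]ᵀ.
Solving (det = 7.1473): k = 1.54430, ln C = 0.40062, so C = exp(0.40062) = 1.49275.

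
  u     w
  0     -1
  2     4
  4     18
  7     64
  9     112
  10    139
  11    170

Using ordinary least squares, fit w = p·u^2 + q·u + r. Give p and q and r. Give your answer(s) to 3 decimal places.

p = 1.543, q = -1.477, r = -0.425

Forming XᵀX = [[33875, 3475, 371]; [3475, 371, 43]; [371, 43, 7]] and Xᵀw = [46982, 4796, 506]ᵀ gives XᵀX·[p, q, r]ᵀ = Xᵀw.
Inverting the 3×3 Gram matrix, [p, q, r]ᵀ = [119141/77208, -114055/77208, -5469/12868]ᵀ.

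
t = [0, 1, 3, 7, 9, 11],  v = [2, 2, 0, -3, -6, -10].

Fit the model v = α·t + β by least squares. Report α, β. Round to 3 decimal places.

α = -1.046, β = 2.906

With design matrix X, XᵀX = [[261, 31]; [31, 6]] and Xᵀv = [-183, -15]ᵀ.
Δ = 261·6 − 31² = 605.
α = ((-183)·6 − 31·(-15))/605 = -633/605; β = (261·(-15) − 31·(-183))/605 = 1758/605.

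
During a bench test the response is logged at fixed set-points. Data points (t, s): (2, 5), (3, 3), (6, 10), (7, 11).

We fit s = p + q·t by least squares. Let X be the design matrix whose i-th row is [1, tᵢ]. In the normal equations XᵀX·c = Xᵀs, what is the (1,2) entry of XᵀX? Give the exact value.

18

Row 1 ↔ basis 1, column 2 ↔ basis t, so (XᵀX)_{1,2} = Σᵢ t = (1)·(2) + (1)·(3) + (1)·(6) + (1)·(7) = 18.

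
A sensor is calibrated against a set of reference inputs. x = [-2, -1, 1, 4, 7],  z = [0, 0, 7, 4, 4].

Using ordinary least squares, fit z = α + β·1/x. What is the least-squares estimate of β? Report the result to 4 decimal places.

Setting ∂/∂α … = 0 gives: 5·α + (-3/28)·β = 15;  (-3/28)·α + (1829/784)·β = 60/7.
(Σ1 = 5, Σ1/x = -3/28, Σ1/x·1/x = 1829/784, Σz = 15, Σ1/x·z = 60/7.)
Determinant 5·(1829/784) − (-3/28)² = 571/49.
α = (15·(1829/784) − (-3/28)·(60/7))/(571/49) = 28155/9136; β = (5·(60/7) − (-3/28)·15)/(571/49) = 8715/2284.

β = 3.8157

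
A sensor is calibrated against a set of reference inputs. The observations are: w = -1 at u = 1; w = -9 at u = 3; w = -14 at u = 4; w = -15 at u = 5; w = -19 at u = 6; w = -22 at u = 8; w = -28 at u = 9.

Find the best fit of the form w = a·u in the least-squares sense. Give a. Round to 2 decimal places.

a = -3.02

From the data, Σu·u = 232.
Right-hand side: Σu·w = -701.
Hence a = -701 / 232 ≈ -3.02155.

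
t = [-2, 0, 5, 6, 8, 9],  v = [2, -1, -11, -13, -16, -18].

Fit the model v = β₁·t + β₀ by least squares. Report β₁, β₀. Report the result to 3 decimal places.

β₁ = -1.849, β₀ = -1.486

The normal system XᵀX·[β₁, β₀]ᵀ = Xᵀv is [[210, 26]; [26, 6]]·[β₁, β₀]ᵀ = [-427, -57]ᵀ.
Eliminating β₀: 6·(row 1) − 26·(row 2) gives 584·β₁ = 6·(-427) − 26·(-57) = -1080, so β₁ = -135/73.
Then β₀ = ((-57) − 26·(-135/73))/6 = -217/146.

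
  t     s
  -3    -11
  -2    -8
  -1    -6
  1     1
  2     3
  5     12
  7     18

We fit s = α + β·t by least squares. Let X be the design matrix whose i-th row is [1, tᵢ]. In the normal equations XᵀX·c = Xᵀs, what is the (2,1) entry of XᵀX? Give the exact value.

9

Row 2 ↔ basis t, column 1 ↔ basis 1, so (XᵀX)_{2,1} = Σᵢ t = (-3)·(1) + (-2)·(1) + (-1)·(1) + (1)·(1) + (2)·(1) + (5)·(1) + (7)·(1) = 9.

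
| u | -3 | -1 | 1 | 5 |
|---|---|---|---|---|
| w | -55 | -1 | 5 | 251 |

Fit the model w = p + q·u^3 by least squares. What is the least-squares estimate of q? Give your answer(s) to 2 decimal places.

Sums needed: Σ1 = 4, Σu^3 = 98, Σu^3·u^3 = 16356.
And Σw = 200, Σu^3·w = 32866.
Eliminating q: 16356·(row 1) − 98·(row 2) gives 55820·p = 16356·200 − 98·32866 = 50332, so p = 12583/13955.
Then q = (32866 − 98·(12583/13955))/16356 = 27966/13955.

q = 2.00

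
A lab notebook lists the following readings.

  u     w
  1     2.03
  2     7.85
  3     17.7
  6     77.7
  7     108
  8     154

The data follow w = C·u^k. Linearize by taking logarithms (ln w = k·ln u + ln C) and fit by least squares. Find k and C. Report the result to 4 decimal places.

Linearized form: ln w = k·ln u + ln C. From the 6 transformed points,
Σln u = 7.6089, Σ(ln u)² = 13.0084, Σln w = 19.7141, Σln u·ln w = 31.9695.
Equations: 13.0084·k + 7.6089·ln C = 31.9695;  7.6089·k + 6·ln C = 19.7141.
Solving (det = 20.1558): k = 2.07461, ln C = 0.65477, so C = exp(0.65477) = 1.92471.

k = 2.0746, C = 1.9247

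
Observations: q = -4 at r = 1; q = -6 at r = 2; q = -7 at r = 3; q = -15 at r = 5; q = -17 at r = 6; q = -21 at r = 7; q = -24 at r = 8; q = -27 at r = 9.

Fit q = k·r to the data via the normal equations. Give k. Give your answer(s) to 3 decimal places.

From the data, Σr·r = 269.
Moment sums: Σr·q = -796.
XᵀX·[k]ᵀ = Xᵀq becomes [[269]]·[k]ᵀ = [-796]ᵀ.
k = (-796)/269 = -2.95911.

k = -2.959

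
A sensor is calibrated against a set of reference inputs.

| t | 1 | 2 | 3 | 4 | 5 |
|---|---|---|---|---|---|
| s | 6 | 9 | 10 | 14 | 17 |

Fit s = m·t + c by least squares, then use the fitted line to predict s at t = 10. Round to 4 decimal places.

ŝ = 30.1000

Compute the Gram sums: Σt·t = 55, Σt = 15, Σ1 = 5.
Moment sums: Σt·s = 195, Σs = 56.
XᵀX·[m, c]ᵀ = Xᵀs becomes [[55, 15]; [15, 5]]·[m, c]ᵀ = [195, 56]ᵀ.
Determinant 55·5 − 15² = 50.
m = (195·5 − 15·56)/50 = 27/10; c = (55·56 − 15·195)/50 = 31/10.
At t = 10: ŝ = (27/10)·(10) + (31/10)·(1) = 301/10.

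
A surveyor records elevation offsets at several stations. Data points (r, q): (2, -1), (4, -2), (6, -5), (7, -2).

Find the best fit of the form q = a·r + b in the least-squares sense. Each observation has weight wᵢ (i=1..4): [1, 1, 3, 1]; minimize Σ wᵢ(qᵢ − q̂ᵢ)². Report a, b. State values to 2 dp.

The normal system MᵀWM·[a, b]ᵀ = MᵀWq is [[177, 31]; [31, 6]]·[a, b]ᵀ = [-114, -20]ᵀ.
Eliminating b: 6·(row 1) − 31·(row 2) gives 101·a = 6·(-114) − 31·(-20) = -64, so a = -64/101.
Then b = ((-20) − 31·(-64/101))/6 = -6/101.

a = -0.63, b = -0.06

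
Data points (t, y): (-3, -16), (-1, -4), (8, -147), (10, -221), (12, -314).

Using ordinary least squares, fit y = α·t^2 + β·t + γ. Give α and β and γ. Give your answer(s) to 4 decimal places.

α = -1.9944, β = -1.8790, γ = -3.7836

Entries of AᵀA: Σt^2·t^2 = 34914, Σt^2·t = 3212, Σt^2 = 318, Σt·t = 318, Σt = 26, Σ1 = 5.
For Aᵀy: Σt^2·y = -76872, Σt·y = -7102, Σy = -702.
Row-reducing yields α = -639650/320719, β = -602643/320719, γ = -173352/45817.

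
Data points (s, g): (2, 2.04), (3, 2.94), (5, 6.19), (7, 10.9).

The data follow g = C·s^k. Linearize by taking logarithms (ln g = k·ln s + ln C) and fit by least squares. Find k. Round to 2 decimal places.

With ln gᵢ as the transformed response and ln sᵢ as the regressor:
Σln s = 5.3471, Σ(ln s)² = 8.0643, Σln g = 6.0031, Σln s·ln g = 9.2612.
Normal system: [[8.0643, 5.3471]; [5.3471, 4]]·[k, ln C]ᵀ = [9.2612, 6.0031]ᵀ.
Slope k = (n·Σln s·ln g − Σln s·Σln g)/(n·Σ(ln s)² − (Σln s)²) = (4·9.2612 − 5.3471·6.0031)/3.6655 = 1.34924; ln C = (Σln g − k·Σln s)/n = -0.30287.

k = 1.35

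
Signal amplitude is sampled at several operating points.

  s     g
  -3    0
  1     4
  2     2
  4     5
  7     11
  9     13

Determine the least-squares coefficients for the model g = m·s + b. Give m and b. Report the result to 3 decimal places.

The normal system XᵀX·[m, b]ᵀ = Xᵀg is [[160, 20]; [20, 6]]·[m, b]ᵀ = [222, 35]ᵀ.
Eliminating b: 6·(row 1) − 20·(row 2) gives 560·m = 6·222 − 20·35 = 632, so m = 79/70.
Then b = (35 − 20·(79/70))/6 = 29/14.

m = 1.129, b = 2.071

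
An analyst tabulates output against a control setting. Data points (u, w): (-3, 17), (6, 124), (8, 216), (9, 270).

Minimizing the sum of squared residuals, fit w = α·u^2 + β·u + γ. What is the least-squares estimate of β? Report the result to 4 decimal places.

β = 2.7163

Normal-equation sums: Σu^2·u^2 = 12034, Σu^2·u = 1430, Σu^2 = 190, Σu·u = 190, Σu = 20, Σ1 = 4.
Right-hand side: Σu^2·w = 40311, Σu·w = 4851, Σw = 627.
Solving the 3×3 system (Gaussian elimination) gives α = 2753/898, β = 6098/2245, γ = -1101/449.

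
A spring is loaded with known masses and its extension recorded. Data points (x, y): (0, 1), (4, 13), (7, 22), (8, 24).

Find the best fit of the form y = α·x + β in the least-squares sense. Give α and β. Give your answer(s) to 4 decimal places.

With design matrix M, MᵀM = [[129, 19]; [19, 4]] and Mᵀy = [398, 60]ᵀ.
Δ = 129·4 − 19² = 155.
α = (398·4 − 19·60)/155 = 452/155; β = (129·60 − 19·398)/155 = 178/155.

α = 2.9161, β = 1.1484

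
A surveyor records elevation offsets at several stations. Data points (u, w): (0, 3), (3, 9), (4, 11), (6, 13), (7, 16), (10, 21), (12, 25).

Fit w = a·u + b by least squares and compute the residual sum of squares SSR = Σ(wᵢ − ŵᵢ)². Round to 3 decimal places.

SSR = 1.676

Compute the Gram sums: Σu·u = 354, Σu = 42, Σ1 = 7.
Moment sums: Σu·w = 771, Σw = 98.
Normal equations: [[354, 42]; [42, 7]]·[a, b]ᵀ = [771, 98]ᵀ.
Δ = 354·7 − 42² = 714.
a = (771·7 − 42·98)/714 = 61/34; b = (354·98 − 42·771)/714 = 55/17.
Residuals: -4/17, 13/34, 10/17, -1, 7/34, -3/17, 4/17; SSR = 57/34.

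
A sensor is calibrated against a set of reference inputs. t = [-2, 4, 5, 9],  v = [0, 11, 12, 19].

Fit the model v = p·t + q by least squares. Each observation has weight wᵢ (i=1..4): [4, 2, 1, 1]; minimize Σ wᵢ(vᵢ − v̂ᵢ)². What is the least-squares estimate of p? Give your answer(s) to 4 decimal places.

Normal-equation sums: Σwᵢ·t·t = 154, Σwᵢ·t = 14, Σwᵢ·1 = 8.
And Σwᵢ·t·v = 319, Σwᵢ·v = 53.
So XᵀWX·[p, q]ᵀ = XᵀWv: [[154, 14]; [14, 8]]·[p, q]ᵀ = [319, 53]ᵀ.
Eliminating q: 8·(row 1) − 14·(row 2) gives 1036·p = 8·319 − 14·53 = 1810, so p = 905/518.
Then q = (53 − 14·(905/518))/8 = 132/37.

p = 1.7471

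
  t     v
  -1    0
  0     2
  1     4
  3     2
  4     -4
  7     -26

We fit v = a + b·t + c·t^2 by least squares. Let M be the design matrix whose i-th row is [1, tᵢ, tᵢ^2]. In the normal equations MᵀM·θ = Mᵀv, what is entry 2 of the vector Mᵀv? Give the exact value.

-188

Entry 2 ↔ basis t, so (Mᵀv)_{2} = Σᵢ (t)·vᵢ = (-1)·(0) + (0)·(2) + (1)·(4) + (3)·(2) + (4)·(-4) + (7)·(-26) = -188.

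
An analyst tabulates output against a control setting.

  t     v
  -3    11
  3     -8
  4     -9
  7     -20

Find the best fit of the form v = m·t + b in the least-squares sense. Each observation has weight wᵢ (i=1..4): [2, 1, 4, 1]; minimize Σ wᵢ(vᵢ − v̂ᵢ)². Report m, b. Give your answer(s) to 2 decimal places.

The normal equations are: 140·m + 20·b = -374;  20·m + 8·b = -42.
Determinant 140·8 − 20² = 720.
m = ((-374)·8 − 20·(-42))/720 = -269/90; b = (140·(-42) − 20·(-374))/720 = 20/9.

m = -2.99, b = 2.22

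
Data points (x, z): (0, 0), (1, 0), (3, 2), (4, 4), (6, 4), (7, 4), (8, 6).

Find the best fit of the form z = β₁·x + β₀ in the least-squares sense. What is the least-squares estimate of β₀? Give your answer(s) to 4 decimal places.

β₀ = -0.0990

Setting ∂/∂β₁ … = 0 gives: 175·β₁ + 29·β₀ = 122;  29·β₁ + 7·β₀ = 20.
(Σx·x = 175, Σx = 29, Σ1 = 7, Σx·z = 122, Σz = 20.)
Eliminating β₀: 7·(row 1) − 29·(row 2) gives 384·β₁ = 7·122 − 29·20 = 274, so β₁ = 137/192.
Then β₀ = (20 − 29·(137/192))/7 = -19/192.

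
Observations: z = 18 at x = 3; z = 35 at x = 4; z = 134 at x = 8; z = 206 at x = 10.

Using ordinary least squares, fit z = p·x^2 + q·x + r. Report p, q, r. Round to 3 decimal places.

p = 1.793, q = 3.466, r = -8.135

With design matrix M, MᵀM = [[14433, 1603, 189]; [1603, 189, 25]; [189, 25, 4]] and Mᵀz = [29898, 3326, 393]ᵀ.
Solving the 3×3 system (Gaussian elimination) gives p = 8399/4684, q = 16233/4684, r = -19053/2342.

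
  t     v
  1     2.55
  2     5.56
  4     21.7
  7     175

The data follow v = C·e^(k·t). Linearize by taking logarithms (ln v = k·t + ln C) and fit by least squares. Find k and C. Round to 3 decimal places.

k = 0.700, C = 1.314

Let Y = ln v. Fitting Y = k·t + ln C by least squares:
XᵀX = [[70.0000, 14.0000]; [14.0000, 4]], rhs = [52.8300, 10.8938]ᵀ  (here Σt = 14.0000, Σ(t)² = 70.0000, Σln v = 10.8938, Σt·ln v = 52.8300).
Δ = 70.0000·4 − (14.0000)² = 84.0000; k = (52.8300·4 − 14.0000·10.8938)/84.0000 = 0.70008, ln C = (70.0000·10.8938 − 14.0000·52.8300)/84.0000 = 0.27315, so C = exp(0.27315) = 1.31410.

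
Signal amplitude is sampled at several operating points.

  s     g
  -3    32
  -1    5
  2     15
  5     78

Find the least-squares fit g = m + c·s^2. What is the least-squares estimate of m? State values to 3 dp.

m = 3.044

With design matrix M, MᵀM = [[4, 39]; [39, 723]] and Mᵀg = [130, 2303]ᵀ.
Δ = 4·723 − 39² = 1371.
m = (130·723 − 39·2303)/1371 = 1391/457; c = (4·2303 − 39·130)/1371 = 4142/1371.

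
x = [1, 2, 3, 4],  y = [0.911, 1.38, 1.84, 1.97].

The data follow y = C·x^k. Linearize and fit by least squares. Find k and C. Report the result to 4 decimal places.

k = 0.5793, C = 0.9221

Let Y = ln y. Fitting Y = k·ln x + ln C by least squares:
AᵀA = [[3.6092, 3.1781]; [3.1781, 4]], rhs = [1.8331, 1.5167]ᵀ  (here Σln x = 3.1781, Σ(ln x)² = 3.6092, Σln y = 1.5167, Σln x·ln y = 1.8331).
Δ = 3.6092·4 − (3.1781)² = 4.3368; k = (1.8331·4 − 3.1781·1.5167)/4.3368 = 0.57930, ln C = (3.6092·1.5167 − 3.1781·1.8331)/4.3368 = -0.08110, so C = exp(-0.08110) = 0.92210.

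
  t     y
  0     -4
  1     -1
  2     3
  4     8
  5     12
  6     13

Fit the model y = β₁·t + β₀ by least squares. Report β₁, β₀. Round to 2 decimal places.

β₁ = 2.93, β₀ = -3.62

The normal system MᵀM·[β₁, β₀]ᵀ = Mᵀy is [[82, 18]; [18, 6]]·[β₁, β₀]ᵀ = [175, 31]ᵀ.
Eliminating β₀: 6·(row 1) − 18·(row 2) gives 168·β₁ = 6·175 − 18·31 = 492, so β₁ = 41/14.
Then β₀ = (31 − 18·(41/14))/6 = -76/21.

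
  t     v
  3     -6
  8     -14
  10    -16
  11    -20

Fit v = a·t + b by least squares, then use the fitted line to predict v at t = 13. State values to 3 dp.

Compute the Gram sums: Σt·t = 294, Σt = 32, Σ1 = 4.
For Aᵀv: Σt·v = -510, Σv = -56.
AᵀA·[a, b]ᵀ = Aᵀv becomes [[294, 32]; [32, 4]]·[a, b]ᵀ = [-510, -56]ᵀ.
det = 294·4 − 32² = 152.
a = ((-510)·4 − 32·(-56))/152 = -31/19; b = (294·(-56) − 32·(-510))/152 = -18/19.
At t = 13: v̂ = (-31/19)·(13) + (-18/19)·(1) = -421/19.

v̂ = -22.158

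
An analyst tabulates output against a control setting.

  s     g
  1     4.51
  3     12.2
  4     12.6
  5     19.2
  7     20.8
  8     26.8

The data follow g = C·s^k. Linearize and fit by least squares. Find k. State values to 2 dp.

k = 0.83

With ln gᵢ as the transformed response and ln sᵢ as the regressor:
Σln s = 8.1197, Σ(ln s)² = 13.8297, Σln g = 15.8197, Σln s·ln g = 23.7601.
Normal system: [[13.8297, 8.1197]; [8.1197, 6]]·[k, ln C]ᵀ = [23.7601, 15.8197]ᵀ.
Δ = 13.8297·6 − (8.1197)² = 17.0487; k = (23.7601·6 − 8.1197·15.8197)/17.0487 = 0.82759, ln C = (13.8297·15.8197 − 8.1197·23.7601)/17.0487 = 1.51665.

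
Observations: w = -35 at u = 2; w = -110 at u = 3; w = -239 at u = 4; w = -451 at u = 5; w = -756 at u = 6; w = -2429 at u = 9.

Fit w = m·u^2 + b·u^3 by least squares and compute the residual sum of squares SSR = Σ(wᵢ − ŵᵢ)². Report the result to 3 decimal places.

MᵀM·[m, b]ᵀ = Mᵀw reads: 8835·m + 71249·b = -240194;  71249·m + 598611·b = -2008958.
(Σu^2·u^2 = 8835, Σu^2·u^3 = 71249, Σu^3·u^3 = 598611, Σu^2·w = -240194, Σu^3·w = -2008958.)
Eliminating b: 598611·(row 1) − 71249·(row 2) gives 212308184·m = 598611·(-240194) − 71249·(-2008958) = -646521992, so m = -80815249/26538523.
Then b = ((-2008958) − 71249·(-80815249/26538523))/598611 = -79445203/26538523.
Residuals: 29974315/26538523, -46879808/26538523, 34829979/26538523, -17842273/26538523, 6389424/26538523, -484211/26538523; SSR = 175921972/26538523.

SSR = 6.629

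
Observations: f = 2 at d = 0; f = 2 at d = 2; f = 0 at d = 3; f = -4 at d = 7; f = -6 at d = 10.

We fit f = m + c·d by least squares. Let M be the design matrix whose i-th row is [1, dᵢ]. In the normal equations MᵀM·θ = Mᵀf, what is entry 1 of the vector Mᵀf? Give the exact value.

-6

Entry 1 ↔ basis 1, so (Mᵀf)_{1} = Σᵢ fᵢ = (1)·(2) + (1)·(2) + (1)·(0) + (1)·(-4) + (1)·(-6) = -6.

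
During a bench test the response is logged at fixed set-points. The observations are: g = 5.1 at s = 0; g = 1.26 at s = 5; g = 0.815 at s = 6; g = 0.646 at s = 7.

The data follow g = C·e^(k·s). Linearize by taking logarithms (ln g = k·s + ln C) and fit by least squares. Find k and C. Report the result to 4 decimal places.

k = -0.2971, C = 5.1632

Taking logs, ln g = k·s + ln C, so regress ln g on s.
Σs = 18.0000, Σ(s)² = 110.0000, Σln g = 1.2188, Σs·ln g = -3.1305.
Equations: 110.0000·k + 18.0000·ln C = -3.1305;  18.0000·k + 4·ln C = 1.2188.
Δ = 110.0000·4 − (18.0000)² = 116.0000; k = (-3.1305·4 − 18.0000·1.2188)/116.0000 = -0.29708, ln C = (110.0000·1.2188 − 18.0000·-3.1305)/116.0000 = 1.64156, so C = exp(1.64156) = 5.16321.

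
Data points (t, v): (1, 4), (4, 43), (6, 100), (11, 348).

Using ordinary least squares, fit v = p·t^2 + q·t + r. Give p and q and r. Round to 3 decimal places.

p = 3.046, q = -2.145, r = 3.043

Normal-equation sums: Σt^2·t^2 = 16194, Σt^2·t = 1612, Σt^2 = 174, Σt·t = 174, Σt = 22, Σ1 = 4.
And Σt^2·v = 46400, Σt·v = 4604, Σv = 495.
Normal equations: [[16194, 1612, 174]; [1612, 174, 22]; [174, 22, 4]]·[p, q, r]ᵀ = [46400, 4604, 495]ᵀ.
Solving the 3×3 system (Gaussian elimination) gives p = 17119/5620, q = -2411/1124, r = 17101/5620.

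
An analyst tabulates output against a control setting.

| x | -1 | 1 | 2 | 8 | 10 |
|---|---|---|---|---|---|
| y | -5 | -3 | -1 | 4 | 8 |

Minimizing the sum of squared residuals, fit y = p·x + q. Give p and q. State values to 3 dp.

p = 1.111, q = -3.844

The normal equations are: 170·p + 20·q = 112;  20·p + 5·q = 3.
Eliminating q: 5·(row 1) − 20·(row 2) gives 450·p = 5·112 − 20·3 = 500, so p = 10/9.
Then q = (3 − 20·(10/9))/5 = -173/45.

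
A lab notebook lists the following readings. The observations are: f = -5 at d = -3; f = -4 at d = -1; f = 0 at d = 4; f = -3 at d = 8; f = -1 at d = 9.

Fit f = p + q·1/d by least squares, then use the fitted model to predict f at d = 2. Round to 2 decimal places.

f̂ = -0.72

The normal equations are: 5·p + (-61/72)·q = -13;  (-61/72)·p + (6229/5184)·q = 373/72.
Eliminating q: (6229/5184)·(row 1) − (-61/72)·(row 2) gives (857/162)·p = (6229/5184)·(-13) − (-61/72)·(373/72) = -1213/108, so p = -3639/1714.
Then q = ((373/72) − (-61/72)·(-3639/1714))/(6229/5184) = 2412/857.
At d = 2: f̂ = (-3639/1714)·(1) + (2412/857)·(1/2) = -1227/1714.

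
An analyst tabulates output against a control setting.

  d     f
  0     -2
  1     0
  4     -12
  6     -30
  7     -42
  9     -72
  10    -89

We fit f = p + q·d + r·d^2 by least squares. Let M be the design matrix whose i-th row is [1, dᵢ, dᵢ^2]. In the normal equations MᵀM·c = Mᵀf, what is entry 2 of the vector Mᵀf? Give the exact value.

Entry 2 ↔ basis d, so (Mᵀf)_{2} = Σᵢ (d)·fᵢ = (0)·(-2) + (1)·(0) + (4)·(-12) + (6)·(-30) + (7)·(-42) + (9)·(-72) + (10)·(-89) = -2060.

-2060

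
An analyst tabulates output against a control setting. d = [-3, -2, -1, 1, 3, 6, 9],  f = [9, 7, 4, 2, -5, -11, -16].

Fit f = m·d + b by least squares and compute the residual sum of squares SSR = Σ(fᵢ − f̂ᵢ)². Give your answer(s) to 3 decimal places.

The normal system MᵀM·[m, b]ᵀ = Mᵀf is [[141, 13]; [13, 7]]·[m, b]ᵀ = [-268, -10]ᵀ.
det = 141·7 − 13² = 818.
m = ((-268)·7 − 13·(-10))/818 = -873/409; b = (141·(-10) − 13·(-268))/818 = 1037/409.
Residuals: 25/409, 80/409, -274/409, 654/409, -463/409, -298/409, 276/409; SSR = 2174/409.

SSR = 5.315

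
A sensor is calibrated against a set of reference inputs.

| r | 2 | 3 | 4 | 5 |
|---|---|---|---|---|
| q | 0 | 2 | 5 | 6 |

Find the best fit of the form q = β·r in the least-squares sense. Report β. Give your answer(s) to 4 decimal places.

β = 1.0370

Normal-equation sums: Σr·r = 54.
For Mᵀq: Σr·q = 56.
So MᵀM·[β]ᵀ = Mᵀq: [[54]]·[β]ᵀ = [56]ᵀ.
β = 56/54 = 1.03704.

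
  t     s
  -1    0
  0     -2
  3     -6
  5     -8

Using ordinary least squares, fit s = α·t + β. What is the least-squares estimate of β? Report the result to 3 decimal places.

β = -1.692

Compute the Gram sums: Σt·t = 35, Σt = 7, Σ1 = 4.
And Σt·s = -58, Σs = -16.
Normal equations: [[35, 7]; [7, 4]]·[α, β]ᵀ = [-58, -16]ᵀ.
det = 35·4 − 7² = 91.
α = ((-58)·4 − 7·(-16))/91 = -120/91; β = (35·(-16) − 7·(-58))/91 = -22/13.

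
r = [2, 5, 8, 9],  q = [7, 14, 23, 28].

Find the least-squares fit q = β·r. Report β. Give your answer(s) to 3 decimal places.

Forming XᵀX = [[174]] and Xᵀq = [520]ᵀ gives XᵀX·[β]ᵀ = Xᵀq.
β = 520/174 = 2.98851.

β = 2.989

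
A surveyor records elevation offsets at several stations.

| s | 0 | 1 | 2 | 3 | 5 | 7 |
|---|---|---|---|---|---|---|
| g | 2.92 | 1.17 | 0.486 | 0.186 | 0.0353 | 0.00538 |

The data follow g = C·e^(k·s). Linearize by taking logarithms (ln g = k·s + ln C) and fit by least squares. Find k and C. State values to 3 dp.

k = -0.894, C = 2.880

Let Y = ln g. Fitting Y = k·s + ln C by least squares:
AᵀA = [[88.0000, 18.0000]; [18.0000, 6]], rhs = [-59.6269, -9.7439]ᵀ  (here Σs = 18.0000, Σ(s)² = 88.0000, Σln g = -9.7439, Σs·ln g = -59.6269).
Slope k = (n·Σs·ln g − Σs·Σln g)/(n·Σ(s)² − (Σs)²) = (6·-59.6269 − 18.0000·-9.7439)/204.0000 = -0.89398; ln C = (Σln g − k·Σs)/n = 1.05795, so C = exp(1.05795) = 2.88045.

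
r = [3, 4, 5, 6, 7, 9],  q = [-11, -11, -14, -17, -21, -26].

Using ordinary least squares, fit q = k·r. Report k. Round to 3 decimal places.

k = -2.917

The normal equations are: 216·k = -630.
(Σr·r = 216, Σr·q = -630.)
Hence k = -630 / 216 ≈ -2.91667.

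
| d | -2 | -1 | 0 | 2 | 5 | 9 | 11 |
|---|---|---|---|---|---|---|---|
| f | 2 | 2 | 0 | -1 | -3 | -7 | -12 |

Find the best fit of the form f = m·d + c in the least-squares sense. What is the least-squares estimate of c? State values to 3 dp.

The normal equations are: 236·m + 24·c = -218;  24·m + 7·c = -19.
(Σd·d = 236, Σd = 24, Σ1 = 7, Σd·f = -218, Σf = -19.)
det = 236·7 − 24² = 1076.
m = ((-218)·7 − 24·(-19))/1076 = -535/538; c = (236·(-19) − 24·(-218))/1076 = 187/269.

c = 0.695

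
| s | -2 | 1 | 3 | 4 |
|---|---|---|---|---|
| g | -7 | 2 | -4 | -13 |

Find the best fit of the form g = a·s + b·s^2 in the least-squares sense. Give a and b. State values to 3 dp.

a = 1.596, b = -1.141

The normal equations are: 30·a + 84·b = -48;  84·a + 354·b = -270.
(Σs·s = 30, Σs·s^2 = 84, Σs^2·s^2 = 354, Σs·g = -48, Σs^2·g = -270.)
Eliminating b: 354·(row 1) − 84·(row 2) gives 3564·a = 354·(-48) − 84·(-270) = 5688, so a = 158/99.
Then b = ((-270) − 84·(158/99))/354 = -113/99.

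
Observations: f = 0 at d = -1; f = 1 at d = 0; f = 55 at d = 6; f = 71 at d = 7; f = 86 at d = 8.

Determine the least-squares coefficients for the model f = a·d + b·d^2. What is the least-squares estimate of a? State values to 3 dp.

Entries of XᵀX: Σd·d = 150, Σd·d^2 = 1070, Σd^2·d^2 = 7794.
Moment sums: Σd·f = 1515, Σd^2·f = 10963.
Eliminating b: 7794·(row 1) − 1070·(row 2) gives 24200·a = 7794·1515 − 1070·10963 = 77500, so a = 775/242.
Then b = (10963 − 1070·(775/242))/7794 = 117/121.

a = 3.202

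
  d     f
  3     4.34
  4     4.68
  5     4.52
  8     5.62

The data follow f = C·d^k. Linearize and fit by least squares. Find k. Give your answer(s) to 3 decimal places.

k = 0.252

Let Y = ln f. Fitting Y = k·ln d + ln C by least squares:
Σln d = 6.1738, Σ(ln d)² = 10.0431, Σln f = 6.2460, Σln d·ln f = 9.7698.
Equations: 10.0431·k + 6.1738·ln C = 9.7698;  6.1738·k + 4·ln C = 6.2460.
Solving (det = 2.0569): k = 0.25157, ln C = 1.17322.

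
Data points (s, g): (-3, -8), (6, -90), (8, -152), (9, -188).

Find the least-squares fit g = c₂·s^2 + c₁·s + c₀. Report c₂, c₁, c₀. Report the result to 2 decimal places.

From the data, Σs^2·s^2 = 12034, Σs^2·s = 1430, Σs^2 = 190, Σs·s = 190, Σs = 20, Σ1 = 4.
Moment sums: Σs^2·g = -28268, Σs·g = -3424, Σg = -438.
Normal equations: [[12034, 1430, 190]; [1430, 190, 20]; [190, 20, 4]]·[c₂, c₁, c₀]ᵀ = [-28268, -3424, -438]ᵀ.
Solving the 3×3 system (Gaussian elimination) gives c₂ = -2645/1347, c₁ = -21811/6735, c₀ = -16/449.

c₂ = -1.96, c₁ = -3.24, c₀ = -0.04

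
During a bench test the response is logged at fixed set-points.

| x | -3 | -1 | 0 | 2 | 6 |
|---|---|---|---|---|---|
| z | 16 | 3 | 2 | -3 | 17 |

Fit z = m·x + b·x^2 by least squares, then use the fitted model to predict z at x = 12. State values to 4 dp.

ẑ = 99.2244

Sums needed: Σx·x = 50, Σx·x^2 = 196, Σx^2·x^2 = 1394.
Moment sums: Σx·z = 45, Σx^2·z = 747.
Δ = 50·1394 − 196² = 31284.
m = (45·1394 − 196·747)/31284 = -4649/1738; b = (50·747 − 196·45)/31284 = 1585/1738.
At x = 12: ẑ = (-4649/1738)·(12) + (1585/1738)·(144) = 86226/869.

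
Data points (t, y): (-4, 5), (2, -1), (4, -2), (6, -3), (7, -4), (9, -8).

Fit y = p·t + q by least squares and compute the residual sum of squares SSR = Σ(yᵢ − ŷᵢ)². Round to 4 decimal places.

SSR = 3.8899

With design matrix M, MᵀM = [[202, 24]; [24, 6]] and Mᵀy = [-148, -13]ᵀ.
Δ = 202·6 − 24² = 636.
p = ((-148)·6 − 24·(-13))/636 = -48/53; q = (202·(-13) − 24·(-148))/636 = 463/318.
Residuals: -25/318, -205/318, 1/6, 311/318, 281/318, -415/318; SSR = 1237/318.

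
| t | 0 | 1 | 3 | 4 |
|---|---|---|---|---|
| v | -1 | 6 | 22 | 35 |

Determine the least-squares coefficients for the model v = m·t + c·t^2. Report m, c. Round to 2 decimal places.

m = 4.22, c = 1.11

Setting ∂/∂m … = 0 gives: 26·m + 92·c = 212;  92·m + 338·c = 764.
(Σt·t = 26, Σt·t^2 = 92, Σt^2·t^2 = 338, Σt·v = 212, Σt^2·v = 764.)
det = 26·338 − 92² = 324.
m = (212·338 − 92·764)/324 = 38/9; c = (26·764 − 92·212)/324 = 10/9.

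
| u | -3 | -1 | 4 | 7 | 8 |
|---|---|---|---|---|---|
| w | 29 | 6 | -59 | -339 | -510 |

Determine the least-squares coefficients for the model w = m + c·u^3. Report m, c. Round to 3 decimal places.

With design matrix X, XᵀX = [[5, 891]; [891, 384619]] and Xᵀw = [-873, -381962]ᵀ.
det = 5·384619 − 891² = 1129214.
m = ((-873)·384619 − 891·(-381962))/1129214 = 4555755/1129214; c = (5·(-381962) − 891·(-873))/1129214 = -1131967/1129214.

m = 4.034, c = -1.002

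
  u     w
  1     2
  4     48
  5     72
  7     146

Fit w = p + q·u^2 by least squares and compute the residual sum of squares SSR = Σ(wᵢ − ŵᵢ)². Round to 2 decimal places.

SSR = 4.65

Setting ∂/∂p … = 0 gives: 4·p + 91·q = 268;  91·p + 3283·q = 9724.
det = 4·3283 − 91² = 4851.
p = (268·3283 − 91·9724)/4851 = -80/77; q = (4·9724 − 91·268)/4851 = 1612/539.
Residuals: 26/539, 640/539, -932/539, 38/77; SSR = 2504/539.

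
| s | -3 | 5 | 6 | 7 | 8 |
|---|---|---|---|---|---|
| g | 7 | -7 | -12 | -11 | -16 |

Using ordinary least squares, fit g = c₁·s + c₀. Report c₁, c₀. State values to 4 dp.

Compute the Gram sums: Σs·s = 183, Σs = 23, Σ1 = 5.
Moment sums: Σs·g = -333, Σg = -39.
Δ = 183·5 − 23² = 386.
c₁ = ((-333)·5 − 23·(-39))/386 = -384/193; c₀ = (183·(-39) − 23·(-333))/386 = 261/193.

c₁ = -1.9896, c₀ = 1.3523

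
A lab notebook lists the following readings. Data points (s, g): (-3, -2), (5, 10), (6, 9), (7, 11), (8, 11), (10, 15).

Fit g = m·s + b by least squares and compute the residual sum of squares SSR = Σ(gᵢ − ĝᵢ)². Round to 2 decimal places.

SSR = 4.58

Forming AᵀA = [[283, 33]; [33, 6]] and Aᵀg = [425, 54]ᵀ gives AᵀA·[m, b]ᵀ = Aᵀg.
Eliminating b: 6·(row 1) − 33·(row 2) gives 609·m = 6·425 − 33·54 = 768, so m = 256/203.
Then b = (54 − 33·(256/203))/6 = 419/203.
Residuals: -57/203, 331/203, -128/203, 22/203, -234/203, 66/203; SSR = 930/203.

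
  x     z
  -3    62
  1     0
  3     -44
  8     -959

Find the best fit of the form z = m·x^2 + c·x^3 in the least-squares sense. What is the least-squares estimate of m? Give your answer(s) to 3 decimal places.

m = 0.970

From the data, Σx^2·x^2 = 4259, Σx^2·x^3 = 32769, Σx^3·x^3 = 263603.
For Mᵀz: Σx^2·z = -61214, Σx^3·z = -493870.
Normal equations: [[4259, 32769]; [32769, 263603]]·[m, c]ᵀ = [-61214, -493870]ᵀ.
det = 4259·263603 − 32769² = 48877816.
m = ((-61214)·263603 − 32769·(-493870))/48877816 = 11857997/12219454; c = (4259·(-493870) − 32769·(-61214))/48877816 = -24367691/12219454.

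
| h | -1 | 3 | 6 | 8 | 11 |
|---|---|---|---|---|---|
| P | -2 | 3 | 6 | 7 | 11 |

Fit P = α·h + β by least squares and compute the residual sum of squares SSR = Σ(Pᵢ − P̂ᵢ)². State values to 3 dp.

SSR = 1.031

Compute the Gram sums: Σh·h = 231, Σh = 27, Σ1 = 5.
Moment sums: Σh·P = 224, ΣP = 25.
Determinant 231·5 − 27² = 426.
α = (224·5 − 27·25)/426 = 445/426; β = (231·25 − 27·224)/426 = -91/142.
Residuals: -67/213, 36/71, 53/142, -305/426, 32/213; SSR = 439/426.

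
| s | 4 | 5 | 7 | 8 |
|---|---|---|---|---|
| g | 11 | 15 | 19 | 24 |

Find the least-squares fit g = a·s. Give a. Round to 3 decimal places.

a = 2.883

From the data, Σs·s = 154.
Right-hand side: Σs·g = 444.
AᵀA·[a]ᵀ = Aᵀg becomes [[154]]·[a]ᵀ = [444]ᵀ.
a = 444/154 = 2.88312.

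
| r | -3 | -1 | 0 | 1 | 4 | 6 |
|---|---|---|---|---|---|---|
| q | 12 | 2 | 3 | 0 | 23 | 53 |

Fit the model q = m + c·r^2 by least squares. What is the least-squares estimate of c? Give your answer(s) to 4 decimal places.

c = 1.4479

Entries of AᵀA: Σ1 = 6, Σr^2 = 63, Σr^2·r^2 = 1635.
For Aᵀq: Σq = 93, Σr^2·q = 2386.
Determinant 6·1635 − 63² = 5841.
m = (93·1635 − 63·2386)/5841 = 193/649; c = (6·2386 − 63·93)/5841 = 2819/1947.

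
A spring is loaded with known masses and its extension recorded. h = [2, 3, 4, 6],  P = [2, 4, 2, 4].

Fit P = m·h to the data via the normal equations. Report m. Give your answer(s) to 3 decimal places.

m = 0.738

Sums needed: Σh·h = 65.
Right-hand side: Σh·P = 48.
Hence m = 48 / 65 ≈ 0.738462.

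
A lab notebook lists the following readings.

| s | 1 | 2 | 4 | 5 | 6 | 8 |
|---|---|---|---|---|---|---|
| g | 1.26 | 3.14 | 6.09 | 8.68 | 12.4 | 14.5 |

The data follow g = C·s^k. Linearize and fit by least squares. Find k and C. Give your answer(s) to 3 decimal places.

Let Y = ln g. Fitting Y = k·ln s + ln C by least squares:
Over the data: Σln s = 7.5601, Σ(ln s)² = 12.5270, Σln g = 10.5348, Σln s·ln g = 16.8475.
Normal system: [[12.5270, 7.5601]; [7.5601, 6]]·[k, ln C]ᵀ = [16.8475, 10.5348]ᵀ.
Δ = 12.5270·6 − (7.5601)² = 18.0074; k = (16.8475·6 − 7.5601·10.5348)/18.0074 = 1.19067, ln C = (12.5270·10.5348 − 7.5601·16.8475)/18.0074 = 0.25555, so C = exp(0.25555) = 1.29117.

k = 1.191, C = 1.291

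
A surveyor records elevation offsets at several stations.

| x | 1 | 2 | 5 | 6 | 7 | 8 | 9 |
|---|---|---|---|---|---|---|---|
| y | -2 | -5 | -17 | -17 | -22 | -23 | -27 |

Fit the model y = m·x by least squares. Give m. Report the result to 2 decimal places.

Setting ∂/∂m … = 0 gives: 260·m = -780.
(Σx·x = 260, Σx·y = -780.)
Hence m = -780 / 260 ≈ -3.

m = -3.00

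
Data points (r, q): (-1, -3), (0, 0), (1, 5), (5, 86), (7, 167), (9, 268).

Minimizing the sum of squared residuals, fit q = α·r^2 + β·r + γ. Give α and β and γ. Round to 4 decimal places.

α = 3.0168, β = 2.8158, γ = -1.6283

Compute the Gram sums: Σr^2·r^2 = 9589, Σr^2·r = 1197, Σr^2 = 157, Σr·r = 157, Σr = 21, Σ1 = 6.
For Mᵀq: Σr^2·q = 32043, Σr·q = 4019, Σq = 523.
So MᵀM·[α, β, γ]ᵀ = Mᵀq: [[9589, 1197, 157]; [1197, 157, 21]; [157, 21, 6]]·[α, β, γ]ᵀ = [32043, 4019, 523]ᵀ.
Solving the 3×3 system (Gaussian elimination) gives α = 86869/28795, β = 16216/5759, γ = -46888/28795.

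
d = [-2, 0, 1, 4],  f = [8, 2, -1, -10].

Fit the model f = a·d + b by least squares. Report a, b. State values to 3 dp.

Entries of AᵀA: Σd·d = 21, Σd = 3, Σ1 = 4.
Right-hand side: Σd·f = -57, Σf = -1.
Normal equations: [[21, 3]; [3, 4]]·[a, b]ᵀ = [-57, -1]ᵀ.
det = 21·4 − 3² = 75.
a = ((-57)·4 − 3·(-1))/75 = -3; b = (21·(-1) − 3·(-57))/75 = 2.

a = -3.000, b = 2.000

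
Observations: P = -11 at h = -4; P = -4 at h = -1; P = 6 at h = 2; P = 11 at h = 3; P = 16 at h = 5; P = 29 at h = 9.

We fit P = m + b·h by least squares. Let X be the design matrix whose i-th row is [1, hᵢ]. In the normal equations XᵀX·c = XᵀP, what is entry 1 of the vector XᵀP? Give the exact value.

Entry 1 ↔ basis 1, so (XᵀP)_{1} = Σᵢ Pᵢ = (1)·(-11) + (1)·(-4) + (1)·(6) + (1)·(11) + (1)·(16) + (1)·(29) = 47.

47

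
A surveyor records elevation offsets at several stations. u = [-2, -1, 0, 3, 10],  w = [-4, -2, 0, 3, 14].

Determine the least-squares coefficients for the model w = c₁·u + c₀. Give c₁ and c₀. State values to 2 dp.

c₁ = 1.46, c₀ = -0.71

With design matrix A, AᵀA = [[114, 10]; [10, 5]] and Aᵀw = [159, 11]ᵀ.
Eliminating c₀: 5·(row 1) − 10·(row 2) gives 470·c₁ = 5·159 − 10·11 = 685, so c₁ = 137/94.
Then c₀ = (11 − 10·(137/94))/5 = -168/235.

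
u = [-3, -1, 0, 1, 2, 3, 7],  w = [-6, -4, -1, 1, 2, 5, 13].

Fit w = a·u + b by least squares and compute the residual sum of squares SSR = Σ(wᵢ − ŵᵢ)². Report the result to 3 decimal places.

Entries of XᵀX: Σu·u = 73, Σu = 9, Σ1 = 7.
Moment sums: Σu·w = 133, Σw = 10.
XᵀX·[a, b]ᵀ = Xᵀw becomes [[73, 9]; [9, 7]]·[a, b]ᵀ = [133, 10]ᵀ.
Eliminating b: 7·(row 1) − 9·(row 2) gives 430·a = 7·133 − 9·10 = 841, so a = 841/430.
Then b = (10 − 9·(841/430))/7 = -467/430.
Residuals: 41/43, -206/215, 37/430, 28/215, -71/86, 47/215, 17/43; SSR = 1177/430.

SSR = 2.737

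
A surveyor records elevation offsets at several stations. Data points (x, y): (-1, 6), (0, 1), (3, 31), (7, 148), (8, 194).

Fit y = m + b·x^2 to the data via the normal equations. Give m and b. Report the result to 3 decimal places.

m = 2.578, b = 2.985

Sums needed: Σ1 = 5, Σx^2 = 123, Σx^2·x^2 = 6579.
And Σy = 380, Σx^2·y = 19953.
AᵀA·[m, b]ᵀ = Aᵀy becomes [[5, 123]; [123, 6579]]·[m, b]ᵀ = [380, 19953]ᵀ.
Δ = 5·6579 − 123² = 17766.
m = (380·6579 − 123·19953)/17766 = 727/282; b = (5·19953 − 123·380)/17766 = 2525/846.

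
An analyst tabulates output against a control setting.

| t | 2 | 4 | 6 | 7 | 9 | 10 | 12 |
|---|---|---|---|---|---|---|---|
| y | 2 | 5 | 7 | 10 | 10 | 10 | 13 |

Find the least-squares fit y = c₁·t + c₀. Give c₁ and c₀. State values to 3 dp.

With design matrix X, XᵀX = [[430, 50]; [50, 7]] and Xᵀy = [482, 57]ᵀ.
Determinant 430·7 − 50² = 510.
c₁ = (482·7 − 50·57)/510 = 262/255; c₀ = (430·57 − 50·482)/510 = 41/51.

c₁ = 1.027, c₀ = 0.804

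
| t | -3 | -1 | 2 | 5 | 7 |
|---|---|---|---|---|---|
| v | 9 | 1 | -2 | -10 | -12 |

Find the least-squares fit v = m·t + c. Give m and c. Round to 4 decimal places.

m = -2.0294, c = 1.2588

From the data, Σt·t = 88, Σt = 10, Σ1 = 5.
And Σt·v = -166, Σv = -14.
AᵀA·[m, c]ᵀ = Aᵀv becomes [[88, 10]; [10, 5]]·[m, c]ᵀ = [-166, -14]ᵀ.
Determinant 88·5 − 10² = 340.
m = ((-166)·5 − 10·(-14))/340 = -69/34; c = (88·(-14) − 10·(-166))/340 = 107/85.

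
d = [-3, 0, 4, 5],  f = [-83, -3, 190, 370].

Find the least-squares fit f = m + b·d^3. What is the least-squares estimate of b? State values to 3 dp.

Setting ∂/∂m … = 0 gives: 4·m + 162·b = 474;  162·m + 20450·b = 60651.
Eliminating b: 20450·(row 1) − 162·(row 2) gives 55556·m = 20450·474 − 162·60651 = -132162, so m = -66081/27778.
Then b = (60651 − 162·(-66081/27778))/20450 = 41454/13889.

b = 2.985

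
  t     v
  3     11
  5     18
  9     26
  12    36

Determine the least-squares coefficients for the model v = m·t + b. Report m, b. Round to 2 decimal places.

Compute the Gram sums: Σt·t = 259, Σt = 29, Σ1 = 4.
And Σt·v = 789, Σv = 91.
AᵀA·[m, b]ᵀ = Aᵀv becomes [[259, 29]; [29, 4]]·[m, b]ᵀ = [789, 91]ᵀ.
Eliminating b: 4·(row 1) − 29·(row 2) gives 195·m = 4·789 − 29·91 = 517, so m = 517/195.
Then b = (91 − 29·(517/195))/4 = 688/195.

m = 2.65, b = 3.53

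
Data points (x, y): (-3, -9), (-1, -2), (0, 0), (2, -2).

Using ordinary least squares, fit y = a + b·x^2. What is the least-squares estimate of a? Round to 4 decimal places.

The normal system MᵀM·[a, b]ᵀ = Mᵀy is [[4, 14]; [14, 98]]·[a, b]ᵀ = [-13, -91]ᵀ.
Eliminating b: 98·(row 1) − 14·(row 2) gives 196·a = 98·(-13) − 14·(-91) = 0, so a = 0.
Then b = ((-91) − 14·0)/98 = -13/14.

a = 0.0000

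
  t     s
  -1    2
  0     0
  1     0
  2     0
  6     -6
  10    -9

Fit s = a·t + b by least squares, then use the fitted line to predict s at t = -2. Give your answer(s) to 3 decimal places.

Entries of MᵀM: Σt·t = 142, Σt = 18, Σ1 = 6.
Right-hand side: Σt·s = -128, Σs = -13.
Δ = 142·6 − 18² = 528.
a = ((-128)·6 − 18·(-13))/528 = -89/88; b = (142·(-13) − 18·(-128))/528 = 229/264.
At t = -2: ŝ = (-89/88)·(-2) + (229/264)·(1) = 763/264.

ŝ = 2.890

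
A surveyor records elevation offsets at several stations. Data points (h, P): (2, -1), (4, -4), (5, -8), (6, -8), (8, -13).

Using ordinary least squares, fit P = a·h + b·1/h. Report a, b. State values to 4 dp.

Entries of MᵀM: Σh·h = 145, Σh·1/h = 5, Σ1/h·1/h = 5701/14400.
Moment sums: Σh·P = -210, Σ1/h·P = -727/120.
Normal equations: [[145, 5]; [5, 5701/14400]]·[a, b]ᵀ = [-210, -727/120]ᵀ.
det = 145·(5701/14400) − 5² = 93329/2880.
a = ((-210)·(5701/14400) − 5·(-727/120))/(93329/2880) = -152202/93329; b = (145·(-727/120) − 5·(-210))/(93329/2880) = 494040/93329.

a = -1.6308, b = 5.2935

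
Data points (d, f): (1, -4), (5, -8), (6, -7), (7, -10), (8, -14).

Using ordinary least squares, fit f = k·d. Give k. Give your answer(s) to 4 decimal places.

Compute the Gram sums: Σd·d = 175.
Right-hand side: Σd·f = -268.
k = (-268)/175 = -1.53143.

k = -1.5314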